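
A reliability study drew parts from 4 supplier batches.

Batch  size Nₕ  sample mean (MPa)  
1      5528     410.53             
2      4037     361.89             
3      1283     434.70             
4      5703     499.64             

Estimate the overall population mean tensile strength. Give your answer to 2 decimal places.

431.24

N = 16551; weights Wₕ = Nₕ/N = (0.3340, 0.2439, 0.0775, 0.3446).
x̄_st = Σ Wₕ·x̄ₕ = 0.3340·410.53 + 0.2439·361.89 + 0.0775·434.70 + 0.3446·499.64 ≈ 431.2444...
→ 431.24.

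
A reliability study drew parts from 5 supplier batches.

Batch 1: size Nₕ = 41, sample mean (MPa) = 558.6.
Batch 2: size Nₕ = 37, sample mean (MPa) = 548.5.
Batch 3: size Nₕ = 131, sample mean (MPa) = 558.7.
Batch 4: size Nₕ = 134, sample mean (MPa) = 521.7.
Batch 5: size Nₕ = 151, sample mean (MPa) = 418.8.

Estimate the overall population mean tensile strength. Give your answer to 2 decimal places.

x̄_st = (Σ Nₕx̄ₕ) / (Σ Nₕ) = (41·558.6 + 37·548.5 + 131·558.7 + 134·521.7 + 151·418.8) / 494
= 249533.4 / 494 = 505.1283... → 505.13.

505.13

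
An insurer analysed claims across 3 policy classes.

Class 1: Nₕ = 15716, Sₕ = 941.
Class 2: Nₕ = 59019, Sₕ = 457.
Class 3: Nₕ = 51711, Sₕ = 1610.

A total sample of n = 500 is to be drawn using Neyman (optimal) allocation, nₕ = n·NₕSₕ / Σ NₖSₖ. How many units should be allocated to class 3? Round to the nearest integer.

1: NₕSₕ = 15716·941 = 14788756
2: NₕSₕ = 59019·457 = 26971683
3: NₕSₕ = 51711·1610 = 83254710
Σ NₕSₕ = 125015149.
n_3 = 500·83254710/125015149 = 332.978... → 333.

333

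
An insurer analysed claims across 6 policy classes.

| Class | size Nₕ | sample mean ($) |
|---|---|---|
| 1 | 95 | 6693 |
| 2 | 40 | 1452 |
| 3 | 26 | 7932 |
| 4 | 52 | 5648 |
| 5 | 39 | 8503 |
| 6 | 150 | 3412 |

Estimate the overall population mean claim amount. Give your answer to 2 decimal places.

5067.81

N = 95 + 40 + 26 + 52 + 39 + 150 = 402.
Overall mean = Σ (Nₕ/N)·x̄ₕ — weight by population share, not a simple average.
Σ Nₕx̄ₕ = 95·6693 + 40·1452 + 26·7932 + 52·5648 + 39·8503 + 150·3412 = 635835 + 58080 + 206232 + 293696 + 331617 + 511800 = 2037260.
Divide by N: 2037260 / 402 = 5067.8109... → 5067.81.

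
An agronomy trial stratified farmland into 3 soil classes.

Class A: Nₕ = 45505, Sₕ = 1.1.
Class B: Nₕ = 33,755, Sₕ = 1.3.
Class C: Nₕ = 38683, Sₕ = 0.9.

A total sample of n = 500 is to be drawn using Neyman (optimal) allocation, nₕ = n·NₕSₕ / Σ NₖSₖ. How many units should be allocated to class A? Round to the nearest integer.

Σ NₕSₕ = 45505·1.1 + 33755·1.3 + 38683·0.9 = 128751.7.
Share for A: 50055.5/128751.7 = 0.38878.
n_A = 500 × 0.38878 = 194.388... → 194.

194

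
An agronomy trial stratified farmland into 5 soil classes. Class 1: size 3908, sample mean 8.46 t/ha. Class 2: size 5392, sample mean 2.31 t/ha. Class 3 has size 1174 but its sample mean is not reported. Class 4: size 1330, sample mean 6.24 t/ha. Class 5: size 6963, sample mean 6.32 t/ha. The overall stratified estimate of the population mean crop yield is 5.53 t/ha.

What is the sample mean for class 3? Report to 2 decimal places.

5.08

N = 3908 + 5392 + 1174 + 1330 + 6963 = 18767.
Overall total = μ·N = 5.53·18767 = 103781.51.
Subtract the known strata: 3908·8.46 + 5392·2.31 + 1330·6.24 + 6963·6.32 = 97822.56.
Remaining total for class 3: 103781.51 − 97822.56 = 5958.95.
Divide by its size: 5958.95 / 1174 = 5.0758... → 5.08.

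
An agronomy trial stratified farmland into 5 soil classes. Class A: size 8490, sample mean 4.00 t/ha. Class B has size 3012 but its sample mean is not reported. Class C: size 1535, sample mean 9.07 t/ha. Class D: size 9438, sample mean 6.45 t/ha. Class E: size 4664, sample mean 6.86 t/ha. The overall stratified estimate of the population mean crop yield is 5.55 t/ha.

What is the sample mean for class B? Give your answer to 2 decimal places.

N = 8490 + 3012 + 1535 + 9438 + 4664 = 27139.
Overall total = μ·N = 5.55·27139 = 150621.45.
Subtract the known strata: 8490·4.00 + 1535·9.07 + 9438·6.45 + 4664·6.86 = 140752.59.
Remaining total for class B: 150621.45 − 140752.59 = 9868.86.
Divide by its size: 9868.86 / 3012 = 3.2765... → 3.28.

3.28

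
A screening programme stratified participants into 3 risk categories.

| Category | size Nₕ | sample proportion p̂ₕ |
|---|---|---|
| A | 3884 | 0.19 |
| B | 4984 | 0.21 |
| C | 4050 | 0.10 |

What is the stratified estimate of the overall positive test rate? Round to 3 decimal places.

0.169

Wₕ = Nₕ/N with N = 12918: 0.3007, 0.3858, 0.3135.
p̂_st = 0.3007·0.19 + 0.3858·0.21 + 0.3135·0.10 ≈ 0.16950... → 0.169.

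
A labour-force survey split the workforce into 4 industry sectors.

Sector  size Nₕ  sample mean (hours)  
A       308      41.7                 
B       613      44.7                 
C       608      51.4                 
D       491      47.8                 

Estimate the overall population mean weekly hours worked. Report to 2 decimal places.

N = 2020; weights Wₕ = Nₕ/N = (0.1525, 0.3035, 0.3010, 0.2431).
x̄_st = Σ Wₕ·x̄ₕ = 0.1525·41.7 + 0.3035·44.7 + 0.3010·51.4 + 0.2431·47.8 ≈ 47.0127...
→ 47.01.

47.01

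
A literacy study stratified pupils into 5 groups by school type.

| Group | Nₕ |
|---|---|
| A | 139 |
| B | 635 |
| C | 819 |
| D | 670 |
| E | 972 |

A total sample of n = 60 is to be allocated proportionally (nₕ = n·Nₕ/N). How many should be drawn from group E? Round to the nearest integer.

18

Share of group E = 972/3235 = 0.30046.
Allocate 60 × 0.30046 = 18.028... → 18.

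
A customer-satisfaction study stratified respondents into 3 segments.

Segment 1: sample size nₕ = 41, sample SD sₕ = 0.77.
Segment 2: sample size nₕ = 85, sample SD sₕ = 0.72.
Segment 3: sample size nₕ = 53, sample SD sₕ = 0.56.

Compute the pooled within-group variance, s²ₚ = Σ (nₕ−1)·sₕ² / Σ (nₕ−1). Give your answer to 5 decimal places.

0.47482

1: (41−1)·0.77² = 40·0.5929 = 23.716
2: (85−1)·0.72² = 84·0.5184 = 43.5456
3: (53−1)·0.56² = 52·0.3136 = 16.3072
Numerator = 83.5688; denominator = Σ(nₕ−1) = 176.
s²ₚ = 83.5688/176 = 0.4748227... → 0.47482.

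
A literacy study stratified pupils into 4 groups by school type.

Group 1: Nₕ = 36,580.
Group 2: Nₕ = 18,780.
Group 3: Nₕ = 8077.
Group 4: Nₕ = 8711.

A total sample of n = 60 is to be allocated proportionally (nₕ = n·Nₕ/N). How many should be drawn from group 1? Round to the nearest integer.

N = 36580 + 18780 + 8077 + 8711 = 72148.
n_1 = 60·36580/72148 = 30.421... → 30.

30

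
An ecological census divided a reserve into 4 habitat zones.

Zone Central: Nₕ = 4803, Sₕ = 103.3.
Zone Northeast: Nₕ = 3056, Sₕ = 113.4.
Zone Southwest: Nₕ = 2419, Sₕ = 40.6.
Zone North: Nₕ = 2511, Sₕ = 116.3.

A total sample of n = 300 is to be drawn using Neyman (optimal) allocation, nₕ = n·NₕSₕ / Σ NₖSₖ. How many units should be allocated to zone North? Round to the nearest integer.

71

Central: NₕSₕ = 4803·103.3 = 496149.9
Northeast: NₕSₕ = 3056·113.4 = 346550.4
Southwest: NₕSₕ = 2419·40.6 = 98211.4
North: NₕSₕ = 2511·116.3 = 292029.3
Σ NₕSₕ = 1232941.
n_North = 300·292029.3/1232941 = 71.057... → 71.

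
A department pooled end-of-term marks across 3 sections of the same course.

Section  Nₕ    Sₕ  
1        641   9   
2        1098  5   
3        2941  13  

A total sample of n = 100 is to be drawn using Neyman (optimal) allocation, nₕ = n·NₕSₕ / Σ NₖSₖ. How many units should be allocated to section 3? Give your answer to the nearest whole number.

Σ NₕSₕ = 641·9 + 1098·5 + 2941·13 = 49492.
Share for 3: 38233/49492 = 0.77251.
n_3 = 100 × 0.77251 = 77.251... → 77.

77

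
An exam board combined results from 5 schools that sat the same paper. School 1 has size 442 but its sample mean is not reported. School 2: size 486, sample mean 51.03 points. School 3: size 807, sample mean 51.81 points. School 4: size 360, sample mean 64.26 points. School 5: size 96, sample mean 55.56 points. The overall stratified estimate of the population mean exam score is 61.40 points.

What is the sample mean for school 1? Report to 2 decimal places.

89.25

N = 442 + 486 + 807 + 360 + 96 = 2191.
Overall total = μ·N = 61.40·2191 = 134527.4.
Subtract the known strata: 486·51.03 + 807·51.81 + 360·64.26 + 96·55.56 = 95078.61.
Remaining total for school 1: 134527.4 − 95078.61 = 39448.79.
Divide by its size: 39448.79 / 442 = 89.2507... → 89.25.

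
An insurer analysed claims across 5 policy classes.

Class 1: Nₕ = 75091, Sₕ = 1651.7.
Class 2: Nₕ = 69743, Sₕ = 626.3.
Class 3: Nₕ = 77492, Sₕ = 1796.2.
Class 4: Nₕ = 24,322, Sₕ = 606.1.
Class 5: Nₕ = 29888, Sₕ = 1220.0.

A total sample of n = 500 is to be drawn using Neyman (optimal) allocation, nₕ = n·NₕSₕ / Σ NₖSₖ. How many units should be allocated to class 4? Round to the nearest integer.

21

Σ NₕSₕ = 75091·1651.7 + 69743·626.3 + 77492·1796.2 + 24322·606.1 + 29888·1220.0 = 358103900.2.
Share for 4: 14741564.2/358103900.2 = 0.04117.
n_4 = 500 × 0.04117 = 20.583... → 21.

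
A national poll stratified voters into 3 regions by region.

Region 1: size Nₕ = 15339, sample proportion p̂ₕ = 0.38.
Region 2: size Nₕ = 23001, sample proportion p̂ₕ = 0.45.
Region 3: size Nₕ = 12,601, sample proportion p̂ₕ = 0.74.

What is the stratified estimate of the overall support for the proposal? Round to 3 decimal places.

Wₕ = Nₕ/N with N = 50941: 0.3011, 0.4515, 0.2474.
p̂_st = 0.3011·0.38 + 0.4515·0.45 + 0.2474·0.74 ≈ 0.50066... → 0.501.

0.501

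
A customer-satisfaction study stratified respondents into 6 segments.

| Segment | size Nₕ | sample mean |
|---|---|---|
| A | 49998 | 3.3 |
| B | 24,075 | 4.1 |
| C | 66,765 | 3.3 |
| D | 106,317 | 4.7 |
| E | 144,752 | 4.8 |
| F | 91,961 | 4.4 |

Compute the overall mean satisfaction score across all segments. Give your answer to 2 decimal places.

x̄_st = (Σ Nₕx̄ₕ) / (Σ Nₕ) = (49998·3.3 + 24075·4.1 + 66765·3.3 + 106317·4.7 + 144752·4.8 + 91961·4.4) / 483868
= 2083153.3 / 483868 = 4.3052... → 4.31.

4.31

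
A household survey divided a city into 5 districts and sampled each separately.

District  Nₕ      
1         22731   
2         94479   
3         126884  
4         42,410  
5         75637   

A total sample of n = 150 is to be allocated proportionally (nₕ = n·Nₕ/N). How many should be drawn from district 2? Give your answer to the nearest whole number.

Share of district 2 = 94479/362141 = 0.26089.
Allocate 150 × 0.26089 = 39.134... → 39.

39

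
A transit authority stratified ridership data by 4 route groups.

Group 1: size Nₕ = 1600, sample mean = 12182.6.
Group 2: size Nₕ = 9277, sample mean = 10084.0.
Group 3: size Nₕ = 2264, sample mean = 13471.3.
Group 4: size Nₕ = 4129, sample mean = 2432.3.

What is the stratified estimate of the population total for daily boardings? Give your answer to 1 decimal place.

Estimate total by summing Nₕ·x̄ₕ over strata.
1600·12182.6 + 9277·10084.0 + 2264·13471.3 + 4129·2432.3 = 19492160 + 93549268 + 30499023.2 + 10042966.7 = 153583417.9.

153583417.9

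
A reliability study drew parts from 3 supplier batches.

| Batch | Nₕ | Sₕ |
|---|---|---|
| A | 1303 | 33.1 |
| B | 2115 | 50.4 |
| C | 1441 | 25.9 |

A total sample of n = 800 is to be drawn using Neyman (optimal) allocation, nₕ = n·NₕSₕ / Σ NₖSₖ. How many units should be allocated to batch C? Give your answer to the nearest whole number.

160

Σ NₕSₕ = 1303·33.1 + 2115·50.4 + 1441·25.9 = 187047.2.
Share for C: 37321.9/187047.2 = 0.19953.
n_C = 800 × 0.19953 = 159.626... → 160.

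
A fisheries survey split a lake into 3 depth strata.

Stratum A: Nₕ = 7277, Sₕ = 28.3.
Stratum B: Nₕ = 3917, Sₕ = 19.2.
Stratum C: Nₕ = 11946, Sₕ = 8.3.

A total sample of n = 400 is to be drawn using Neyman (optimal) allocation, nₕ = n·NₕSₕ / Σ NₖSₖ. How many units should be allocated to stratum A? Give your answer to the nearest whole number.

A: NₕSₕ = 7277·28.3 = 205939.1
B: NₕSₕ = 3917·19.2 = 75206.4
C: NₕSₕ = 11946·8.3 = 99151.8
Σ NₕSₕ = 380297.3.
n_A = 400·205939.1/380297.3 = 216.609... → 217.

217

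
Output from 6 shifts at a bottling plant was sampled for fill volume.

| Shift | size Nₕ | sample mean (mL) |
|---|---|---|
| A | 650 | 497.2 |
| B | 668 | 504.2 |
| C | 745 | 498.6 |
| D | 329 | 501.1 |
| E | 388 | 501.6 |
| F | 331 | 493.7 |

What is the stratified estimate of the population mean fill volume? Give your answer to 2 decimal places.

499.63

x̄_st = (Σ Nₕx̄ₕ) / (Σ Nₕ) = (650·497.2 + 668·504.2 + 745·498.6 + 329·501.1 + 388·501.6 + 331·493.7) / 3111
= 1554340 / 3111 = 499.6271... → 499.63.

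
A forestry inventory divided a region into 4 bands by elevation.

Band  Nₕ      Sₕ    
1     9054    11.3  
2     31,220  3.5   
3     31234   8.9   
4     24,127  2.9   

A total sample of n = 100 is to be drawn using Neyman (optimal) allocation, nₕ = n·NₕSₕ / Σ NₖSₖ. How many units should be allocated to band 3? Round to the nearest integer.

50

1: NₕSₕ = 9054·11.3 = 102310.2
2: NₕSₕ = 31220·3.5 = 109270
3: NₕSₕ = 31234·8.9 = 277982.6
4: NₕSₕ = 24127·2.9 = 69968.3
Σ NₕSₕ = 559531.1.
n_3 = 100·277982.6/559531.1 = 49.681... → 50.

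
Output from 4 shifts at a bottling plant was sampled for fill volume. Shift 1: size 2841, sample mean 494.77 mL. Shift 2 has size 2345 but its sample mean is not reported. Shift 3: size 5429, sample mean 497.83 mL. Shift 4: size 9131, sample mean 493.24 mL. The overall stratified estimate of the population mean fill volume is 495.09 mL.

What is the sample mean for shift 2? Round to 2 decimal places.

496.34

Σ Nₕx̄ₕ = N·μ, so 2345·x̄_2 = 19746·495.09 − (2841·494.77 + 5429·497.83 + 9131·493.24).
= 9776047.14 − 8612135.08 = 1163912.06.
x̄_2 = 1163912.06 / 2345 = 496.3378... → 496.34.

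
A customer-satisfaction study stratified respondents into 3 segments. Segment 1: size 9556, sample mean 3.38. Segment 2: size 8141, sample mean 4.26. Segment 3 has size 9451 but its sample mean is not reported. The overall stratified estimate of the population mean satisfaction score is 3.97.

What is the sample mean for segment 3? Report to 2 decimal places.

4.32

Σ Nₕx̄ₕ = N·μ, so 9451·x̄_3 = 27148·3.97 − (9556·3.38 + 8141·4.26).
= 107777.56 − 66979.94 = 40797.62.
x̄_3 = 40797.62 / 9451 = 4.3168... → 4.32.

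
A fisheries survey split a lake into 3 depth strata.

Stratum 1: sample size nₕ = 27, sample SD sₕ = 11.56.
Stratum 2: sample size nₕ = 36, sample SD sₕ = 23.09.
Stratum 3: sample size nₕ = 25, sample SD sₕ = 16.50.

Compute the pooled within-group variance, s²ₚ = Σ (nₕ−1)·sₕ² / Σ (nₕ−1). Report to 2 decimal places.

Degrees of freedom: 26 + 35 + 24 = 85.
Σ(nₕ−1)sₕ² = 26·133.6336 + 35·533.1481 + 24·272.25 = 28668.6571.
s²ₚ = 28668.6571 / 85 = 337.2783... → 337.28.

337.28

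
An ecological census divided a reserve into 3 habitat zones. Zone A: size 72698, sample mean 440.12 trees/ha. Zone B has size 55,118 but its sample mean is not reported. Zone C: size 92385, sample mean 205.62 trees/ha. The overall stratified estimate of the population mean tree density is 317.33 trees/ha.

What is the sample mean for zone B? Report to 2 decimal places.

Σ Nₕx̄ₕ = N·μ, so 55118·x̄_B = 220201·317.33 − (72698·440.12 + 92385·205.62).
= 69876383.33 − 50992047.46 = 18884335.87.
x̄_B = 18884335.87 / 55118 = 342.6165... → 342.62.

342.62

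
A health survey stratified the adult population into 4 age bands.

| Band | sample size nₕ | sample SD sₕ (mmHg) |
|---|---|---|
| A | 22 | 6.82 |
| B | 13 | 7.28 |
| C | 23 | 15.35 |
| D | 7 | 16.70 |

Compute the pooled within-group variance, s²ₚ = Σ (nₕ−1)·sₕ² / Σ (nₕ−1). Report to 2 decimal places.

A: (22−1)·6.82² = 21·46.5124 = 976.7604
B: (13−1)·7.28² = 12·52.9984 = 635.9808
C: (23−1)·15.35² = 22·235.6225 = 5183.695
D: (7−1)·16.70² = 6·278.89 = 1673.34
Numerator = 8469.7762; denominator = Σ(nₕ−1) = 61.
s²ₚ = 8469.7762/61 = 138.8488... → 138.85.

138.85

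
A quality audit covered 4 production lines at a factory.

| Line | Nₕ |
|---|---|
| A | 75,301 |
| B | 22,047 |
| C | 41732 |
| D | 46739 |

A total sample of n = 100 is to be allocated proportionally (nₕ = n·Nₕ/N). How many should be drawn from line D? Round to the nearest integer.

25

Share of line D = 46739/185819 = 0.25153.
Allocate 100 × 0.25153 = 25.153... → 25.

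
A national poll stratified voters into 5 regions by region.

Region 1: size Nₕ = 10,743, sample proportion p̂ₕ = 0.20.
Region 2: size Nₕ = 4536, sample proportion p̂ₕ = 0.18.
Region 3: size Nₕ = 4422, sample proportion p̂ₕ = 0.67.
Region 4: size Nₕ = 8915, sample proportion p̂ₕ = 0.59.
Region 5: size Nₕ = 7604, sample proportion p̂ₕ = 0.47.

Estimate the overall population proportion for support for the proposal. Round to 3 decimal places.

Wₕ = Nₕ/N with N = 36220: 0.2966, 0.1252, 0.1221, 0.2461, 0.2099.
p̂_st = 0.2966·0.20 + 0.1252·0.18 + 0.1221·0.67 + 0.2461·0.59 + 0.2099·0.47 ≈ 0.40755... → 0.408.

0.408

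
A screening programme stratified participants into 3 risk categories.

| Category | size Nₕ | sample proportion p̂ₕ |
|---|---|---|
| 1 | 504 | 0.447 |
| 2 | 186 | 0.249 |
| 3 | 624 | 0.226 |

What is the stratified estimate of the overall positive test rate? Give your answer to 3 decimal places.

Wₕ = Nₕ/N with N = 1314: 0.3836, 0.1416, 0.4749.
p̂_st = 0.3836·0.447 + 0.1416·0.249 + 0.4749·0.226 ≈ 0.31402... → 0.314.

0.314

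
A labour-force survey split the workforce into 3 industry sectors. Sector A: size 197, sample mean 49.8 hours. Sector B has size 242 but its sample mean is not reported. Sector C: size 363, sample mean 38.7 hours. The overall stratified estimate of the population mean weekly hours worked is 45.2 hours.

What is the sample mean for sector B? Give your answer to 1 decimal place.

51.2

Σ Nₕx̄ₕ = N·μ, so 242·x̄_B = 802·45.2 − (197·49.8 + 363·38.7).
= 36250.4 − 23858.7 = 12391.7.
x̄_B = 12391.7 / 242 = 51.205... → 51.2.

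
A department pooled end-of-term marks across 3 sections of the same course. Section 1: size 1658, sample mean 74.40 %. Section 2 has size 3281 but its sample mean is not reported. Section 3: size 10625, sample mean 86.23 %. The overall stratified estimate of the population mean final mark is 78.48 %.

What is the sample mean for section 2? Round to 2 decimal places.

Σ Nₕx̄ₕ = N·μ, so 3281·x̄_2 = 15564·78.48 − (1658·74.40 + 10625·86.23).
= 1221462.72 − 1039548.95 = 181913.77.
x̄_2 = 181913.77 / 3281 = 55.4446... → 55.44.

55.44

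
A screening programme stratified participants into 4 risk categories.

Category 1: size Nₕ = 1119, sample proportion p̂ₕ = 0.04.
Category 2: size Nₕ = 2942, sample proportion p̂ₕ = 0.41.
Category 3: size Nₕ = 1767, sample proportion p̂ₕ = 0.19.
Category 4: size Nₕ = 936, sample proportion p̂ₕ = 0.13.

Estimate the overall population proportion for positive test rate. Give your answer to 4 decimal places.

0.2526

N = 1119 + 2942 + 1767 + 936 = 6764.
Overall proportion = Σ (Nₕ/N)·p̂ₕ.
Σ Nₕp̂ₕ = 44.76 + 1206.22 + 335.73 + 121.68 = 1708.39.
1708.39 / 6764 = 0.252571... → 0.2526.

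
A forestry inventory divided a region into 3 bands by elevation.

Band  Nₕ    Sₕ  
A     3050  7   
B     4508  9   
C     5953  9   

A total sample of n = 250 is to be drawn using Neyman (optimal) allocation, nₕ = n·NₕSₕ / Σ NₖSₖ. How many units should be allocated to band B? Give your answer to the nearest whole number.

88

A: NₕSₕ = 3050·7 = 21350
B: NₕSₕ = 4508·9 = 40572
C: NₕSₕ = 5953·9 = 53577
Σ NₕSₕ = 115499.
n_B = 250·40572/115499 = 87.819... → 88.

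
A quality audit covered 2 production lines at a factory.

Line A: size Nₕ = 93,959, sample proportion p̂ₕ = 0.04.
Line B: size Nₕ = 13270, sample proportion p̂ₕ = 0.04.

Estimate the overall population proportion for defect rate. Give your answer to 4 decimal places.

N = 93959 + 13270 = 107229.
Overall proportion = Σ (Nₕ/N)·p̂ₕ.
Σ Nₕp̂ₕ = 3758.36 + 530.8 = 4289.16.
4289.16 / 107229 = 0.04 → 0.0400.

0.0400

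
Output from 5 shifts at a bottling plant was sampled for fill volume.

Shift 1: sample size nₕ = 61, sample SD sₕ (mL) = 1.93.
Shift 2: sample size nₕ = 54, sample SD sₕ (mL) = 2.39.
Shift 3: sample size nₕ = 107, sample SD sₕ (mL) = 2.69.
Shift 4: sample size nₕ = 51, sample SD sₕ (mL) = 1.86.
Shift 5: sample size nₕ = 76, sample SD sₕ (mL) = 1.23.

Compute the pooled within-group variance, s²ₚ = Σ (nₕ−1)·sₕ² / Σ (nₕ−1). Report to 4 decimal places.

4.5922

Degrees of freedom: 60 + 53 + 106 + 50 + 75 = 344.
Σ(nₕ−1)sₕ² = 60·3.7249 + 53·5.7121 + 106·7.2361 + 50·3.4596 + 75·1.5129 = 1579.7094.
s²ₚ = 1579.7094 / 344 = 4.592178... → 4.5922.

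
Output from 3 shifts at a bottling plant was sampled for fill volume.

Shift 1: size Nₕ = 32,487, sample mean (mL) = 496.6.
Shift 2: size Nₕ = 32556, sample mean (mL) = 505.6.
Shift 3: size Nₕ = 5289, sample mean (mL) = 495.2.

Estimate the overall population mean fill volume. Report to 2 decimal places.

x̄_st = (Σ Nₕx̄ₕ) / (Σ Nₕ) = (32487·496.6 + 32556·505.6 + 5289·495.2) / 70332
= 35212470.6 / 70332 = 500.6607... → 500.66.

500.66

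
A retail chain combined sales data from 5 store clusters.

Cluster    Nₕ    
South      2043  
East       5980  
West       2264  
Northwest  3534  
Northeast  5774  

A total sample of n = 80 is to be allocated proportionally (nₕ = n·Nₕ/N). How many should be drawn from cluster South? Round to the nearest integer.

Share of cluster South = 2043/19595 = 0.10426.
Allocate 80 × 0.10426 = 8.341... → 8.

8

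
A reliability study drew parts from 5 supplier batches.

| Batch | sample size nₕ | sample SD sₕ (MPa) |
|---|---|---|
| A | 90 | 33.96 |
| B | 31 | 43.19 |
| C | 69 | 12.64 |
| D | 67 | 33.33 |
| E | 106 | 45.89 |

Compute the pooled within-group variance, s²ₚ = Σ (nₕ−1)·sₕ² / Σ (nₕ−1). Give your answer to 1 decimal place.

1295.8

Degrees of freedom: 89 + 30 + 68 + 66 + 105 = 358.
Σ(nₕ−1)sₕ² = 89·1153.2816 + 30·1865.3761 + 68·159.7696 + 66·1110.8889 + 105·2105.8921 = 463905.0161.
s²ₚ = 463905.0161 / 358 = 1295.824... → 1295.8.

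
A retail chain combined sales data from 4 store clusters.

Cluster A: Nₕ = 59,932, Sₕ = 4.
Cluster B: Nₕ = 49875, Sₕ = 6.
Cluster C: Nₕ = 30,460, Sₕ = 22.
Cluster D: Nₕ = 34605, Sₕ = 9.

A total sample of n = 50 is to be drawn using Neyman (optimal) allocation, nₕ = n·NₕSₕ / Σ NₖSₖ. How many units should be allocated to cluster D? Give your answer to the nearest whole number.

10

Σ NₕSₕ = 59932·4 + 49875·6 + 30460·22 + 34605·9 = 1520543.
Share for D: 311445/1520543 = 0.20482.
n_D = 50 × 0.20482 = 10.241... → 10.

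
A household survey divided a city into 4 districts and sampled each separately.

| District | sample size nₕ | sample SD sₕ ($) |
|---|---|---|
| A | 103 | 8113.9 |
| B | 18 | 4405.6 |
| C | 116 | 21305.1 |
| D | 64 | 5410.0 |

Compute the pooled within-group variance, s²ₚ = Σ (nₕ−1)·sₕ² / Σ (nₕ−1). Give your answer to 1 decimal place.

205684830.1

Degrees of freedom: 102 + 17 + 115 + 63 = 297.
Σ(nₕ−1)sₕ² = 102·65835373.21 + 17·19409311.36 + 115·453907286.01 + 63·29268100 = 61088394551.69.
s²ₚ = 61088394551.69 / 297 = 205684830.140... → 205684830.1.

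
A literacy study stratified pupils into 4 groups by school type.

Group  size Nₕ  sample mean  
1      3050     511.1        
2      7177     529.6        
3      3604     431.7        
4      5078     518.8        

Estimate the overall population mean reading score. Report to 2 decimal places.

505.06

N = 3050 + 7177 + 3604 + 5078 = 18909.
Weight each subgroup mean by Nₕ/N and sum.
Σ Nₕx̄ₕ = 3050·511.1 + 7177·529.6 + 3604·431.7 + 5078·518.8 = 1558855 + 3800939.2 + 1555846.8 + 2634466.4 = 9550107.4.
Divide by N: 9550107.4 / 18909 = 505.0562... → 505.06.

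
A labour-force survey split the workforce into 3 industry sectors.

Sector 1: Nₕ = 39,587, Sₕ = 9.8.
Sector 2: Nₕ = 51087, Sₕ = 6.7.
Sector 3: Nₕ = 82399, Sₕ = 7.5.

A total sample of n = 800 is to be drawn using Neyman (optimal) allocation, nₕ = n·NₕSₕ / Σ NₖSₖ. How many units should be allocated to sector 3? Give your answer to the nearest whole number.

1: NₕSₕ = 39587·9.8 = 387952.6
2: NₕSₕ = 51087·6.7 = 342282.9
3: NₕSₕ = 82399·7.5 = 617992.5
Σ NₕSₕ = 1348228.
n_3 = 800·617992.5/1348228 = 366.699... → 367.

367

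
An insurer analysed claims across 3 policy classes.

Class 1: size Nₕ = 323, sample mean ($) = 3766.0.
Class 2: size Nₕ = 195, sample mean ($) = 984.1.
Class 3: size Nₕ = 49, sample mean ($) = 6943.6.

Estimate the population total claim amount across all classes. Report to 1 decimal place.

1748553.9

1: 323·3766.0 = 1216418
2: 195·984.1 = 191899.5
3: 49·6943.6 = 340236.4
τ̂ = Σ Nₕx̄ₕ = 1748553.9.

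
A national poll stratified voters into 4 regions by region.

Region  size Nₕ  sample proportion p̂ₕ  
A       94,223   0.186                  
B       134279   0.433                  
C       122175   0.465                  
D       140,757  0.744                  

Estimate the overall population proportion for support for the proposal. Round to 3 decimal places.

N = 94223 + 134279 + 122175 + 140757 = 491434.
Overall proportion = Σ (Nₕ/N)·p̂ₕ.
Σ Nₕp̂ₕ = 17525.478 + 58142.807 + 56811.375 + 104723.208 = 237202.868.
237202.868 / 491434 = 0.48267... → 0.483.

0.483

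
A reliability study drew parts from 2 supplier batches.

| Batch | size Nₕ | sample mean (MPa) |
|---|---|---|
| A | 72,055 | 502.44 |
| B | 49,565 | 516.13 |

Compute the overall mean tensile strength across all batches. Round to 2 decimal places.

x̄_st = (Σ Nₕx̄ₕ) / (Σ Nₕ) = (72055·502.44 + 49565·516.13) / 121620
= 61785297.65 / 121620 = 508.0192... → 508.02.

508.02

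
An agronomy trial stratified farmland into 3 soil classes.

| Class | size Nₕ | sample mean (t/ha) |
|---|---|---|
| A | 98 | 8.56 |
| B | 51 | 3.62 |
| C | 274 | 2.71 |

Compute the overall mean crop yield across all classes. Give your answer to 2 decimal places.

N = 423; weights Wₕ = Nₕ/N = (0.2317, 0.1206, 0.6478).
x̄_st = Σ Wₕ·x̄ₕ = 0.2317·8.56 + 0.1206·3.62 + 0.6478·2.71 ≈ 4.1750...
→ 4.18.

4.18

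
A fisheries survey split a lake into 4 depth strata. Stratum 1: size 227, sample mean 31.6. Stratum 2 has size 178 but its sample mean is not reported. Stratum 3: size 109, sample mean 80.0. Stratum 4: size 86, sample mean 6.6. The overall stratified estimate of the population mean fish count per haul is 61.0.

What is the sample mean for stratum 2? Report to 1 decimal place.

113.1

N = 227 + 178 + 109 + 86 = 600.
Overall total = μ·N = 61.0·600 = 36600.
Subtract the known strata: 227·31.6 + 109·80.0 + 86·6.6 = 16460.8.
Remaining total for stratum 2: 36600 − 16460.8 = 20139.2.
Divide by its size: 20139.2 / 178 = 113.142... → 113.1.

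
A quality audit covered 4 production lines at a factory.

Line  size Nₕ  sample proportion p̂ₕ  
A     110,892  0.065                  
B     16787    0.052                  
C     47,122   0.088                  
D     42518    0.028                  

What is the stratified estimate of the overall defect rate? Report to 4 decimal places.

N = 110892 + 16787 + 47122 + 42518 = 217319.
Overall proportion = Σ (Nₕ/N)·p̂ₕ.
Σ Nₕp̂ₕ = 7207.98 + 872.924 + 4146.736 + 1190.504 = 13418.144.
13418.144 / 217319 = 0.061744... → 0.0617.

0.0617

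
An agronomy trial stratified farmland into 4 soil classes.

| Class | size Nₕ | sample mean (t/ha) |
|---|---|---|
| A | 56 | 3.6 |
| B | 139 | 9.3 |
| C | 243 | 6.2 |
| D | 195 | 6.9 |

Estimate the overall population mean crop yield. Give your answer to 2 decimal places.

6.87

N = 633; weights Wₕ = Nₕ/N = (0.0885, 0.2196, 0.3839, 0.3081).
x̄_st = Σ Wₕ·x̄ₕ = 0.0885·3.6 + 0.2196·9.3 + 0.3839·6.2 + 0.3081·6.9 ≈ 6.8664...
→ 6.87.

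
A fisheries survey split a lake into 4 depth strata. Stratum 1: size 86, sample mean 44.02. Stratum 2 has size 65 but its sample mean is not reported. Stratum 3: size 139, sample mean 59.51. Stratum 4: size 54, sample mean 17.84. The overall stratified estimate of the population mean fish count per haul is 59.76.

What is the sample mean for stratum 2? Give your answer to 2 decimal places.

Σ Nₕx̄ₕ = N·μ, so 65·x̄_2 = 344·59.76 − (86·44.02 + 139·59.51 + 54·17.84).
= 20557.44 − 13020.97 = 7536.47.
x̄_2 = 7536.47 / 65 = 115.9457... → 115.95.

115.95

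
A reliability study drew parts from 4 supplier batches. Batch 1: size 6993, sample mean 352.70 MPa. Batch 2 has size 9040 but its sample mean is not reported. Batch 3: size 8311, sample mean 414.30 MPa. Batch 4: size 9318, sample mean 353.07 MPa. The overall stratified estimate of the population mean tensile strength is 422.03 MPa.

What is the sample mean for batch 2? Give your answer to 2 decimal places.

N = 6993 + 9040 + 8311 + 9318 = 33662.
Overall total = μ·N = 422.03·33662 = 14206373.86.
Subtract the known strata: 6993·352.70 + 8311·414.30 + 9318·353.07 = 9199584.66.
Remaining total for batch 2: 14206373.86 − 9199584.66 = 5006789.2.
Divide by its size: 5006789.2 / 9040 = 553.8484... → 553.85.

553.85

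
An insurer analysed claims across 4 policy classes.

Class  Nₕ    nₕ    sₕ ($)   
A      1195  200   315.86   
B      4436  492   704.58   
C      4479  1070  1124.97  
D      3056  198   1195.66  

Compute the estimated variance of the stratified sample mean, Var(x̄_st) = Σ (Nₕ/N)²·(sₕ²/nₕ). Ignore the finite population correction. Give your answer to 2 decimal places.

644.54

N = 13166. Term for each stratum: Wₕ²sₕ²/nₕ.
Var(x̄_st) = 4.10948 + 114.54362 + 136.88395 + 388.99965 = 644.53670 → 644.54.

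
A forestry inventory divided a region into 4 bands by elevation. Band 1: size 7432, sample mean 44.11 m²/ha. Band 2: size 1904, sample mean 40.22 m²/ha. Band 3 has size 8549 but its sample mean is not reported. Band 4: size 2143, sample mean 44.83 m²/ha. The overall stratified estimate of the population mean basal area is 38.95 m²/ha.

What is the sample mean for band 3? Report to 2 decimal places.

32.71

Σ Nₕx̄ₕ = N·μ, so 8549·x̄_3 = 20028·38.95 − (7432·44.11 + 1904·40.22 + 2143·44.83).
= 780090.6 − 500475.09 = 279615.51.
x̄_3 = 279615.51 / 8549 = 32.7074... → 32.71.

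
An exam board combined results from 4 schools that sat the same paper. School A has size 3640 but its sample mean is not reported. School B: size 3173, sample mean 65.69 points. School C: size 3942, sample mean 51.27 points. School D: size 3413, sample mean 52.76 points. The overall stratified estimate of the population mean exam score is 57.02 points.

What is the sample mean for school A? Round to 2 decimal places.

59.68

N = 3640 + 3173 + 3942 + 3413 = 14168.
Overall total = μ·N = 57.02·14168 = 807859.36.
Subtract the known strata: 3173·65.69 + 3942·51.27 + 3413·52.76 = 590610.59.
Remaining total for school A: 807859.36 − 590610.59 = 217248.77.
Divide by its size: 217248.77 / 3640 = 59.6837... → 59.68.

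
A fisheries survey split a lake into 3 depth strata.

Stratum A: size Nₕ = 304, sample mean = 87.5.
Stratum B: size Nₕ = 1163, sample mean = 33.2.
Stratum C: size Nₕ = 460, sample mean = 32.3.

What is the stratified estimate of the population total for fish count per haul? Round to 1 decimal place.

80069.6

A: 304·87.5 = 26600
B: 1163·33.2 = 38611.6
C: 460·32.3 = 14858
τ̂ = Σ Nₕx̄ₕ = 80069.6.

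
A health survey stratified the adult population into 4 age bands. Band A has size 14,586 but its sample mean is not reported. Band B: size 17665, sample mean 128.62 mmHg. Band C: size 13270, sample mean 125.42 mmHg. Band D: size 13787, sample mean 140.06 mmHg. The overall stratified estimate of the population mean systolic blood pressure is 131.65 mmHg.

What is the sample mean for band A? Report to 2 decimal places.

133.04

Σ Nₕx̄ₕ = N·μ, so 14586·x̄_A = 59308·131.65 − (17665·128.62 + 13270·125.42 + 13787·140.06).
= 7807898.2 − 5867402.92 = 1940495.28.
x̄_A = 1940495.28 / 14586 = 133.0382... → 133.04.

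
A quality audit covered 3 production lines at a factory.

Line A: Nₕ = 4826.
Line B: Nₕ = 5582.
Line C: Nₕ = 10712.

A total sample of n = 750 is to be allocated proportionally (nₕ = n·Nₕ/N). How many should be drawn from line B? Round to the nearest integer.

Share of line B = 5582/21120 = 0.26430.
Allocate 750 × 0.26430 = 198.224... → 198.

198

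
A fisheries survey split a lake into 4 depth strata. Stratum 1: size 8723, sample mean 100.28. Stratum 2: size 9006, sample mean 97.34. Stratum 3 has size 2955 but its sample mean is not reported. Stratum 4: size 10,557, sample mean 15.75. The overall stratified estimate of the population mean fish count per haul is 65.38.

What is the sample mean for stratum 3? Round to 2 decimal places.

N = 8723 + 9006 + 2955 + 10557 = 31241.
Overall total = μ·N = 65.38·31241 = 2042536.58.
Subtract the known strata: 8723·100.28 + 9006·97.34 + 10557·15.75 = 1917659.23.
Remaining total for stratum 3: 2042536.58 − 1917659.23 = 124877.35.
Divide by its size: 124877.35 / 2955 = 42.2597... → 42.26.

42.26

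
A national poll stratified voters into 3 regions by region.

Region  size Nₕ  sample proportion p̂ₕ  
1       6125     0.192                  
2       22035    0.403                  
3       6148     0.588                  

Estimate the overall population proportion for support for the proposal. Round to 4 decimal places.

Wₕ = Nₕ/N with N = 34308: 0.1785, 0.6423, 0.1792.
p̂_st = 0.1785·0.192 + 0.6423·0.403 + 0.1792·0.588 ≈ 0.398482... → 0.3985.

0.3985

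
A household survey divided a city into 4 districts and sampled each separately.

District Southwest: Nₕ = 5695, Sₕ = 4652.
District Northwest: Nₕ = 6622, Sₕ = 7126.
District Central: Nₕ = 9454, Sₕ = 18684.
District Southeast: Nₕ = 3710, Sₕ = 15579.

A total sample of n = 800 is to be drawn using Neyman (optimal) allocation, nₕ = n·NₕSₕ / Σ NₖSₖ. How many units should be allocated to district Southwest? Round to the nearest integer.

Σ NₕSₕ = 5695·4652 + 6622·7126 + 9454·18684 + 3710·15579 = 308118138.
Share for Southwest: 26493140/308118138 = 0.08598.
n_Southwest = 800 × 0.08598 = 68.787... → 69.

69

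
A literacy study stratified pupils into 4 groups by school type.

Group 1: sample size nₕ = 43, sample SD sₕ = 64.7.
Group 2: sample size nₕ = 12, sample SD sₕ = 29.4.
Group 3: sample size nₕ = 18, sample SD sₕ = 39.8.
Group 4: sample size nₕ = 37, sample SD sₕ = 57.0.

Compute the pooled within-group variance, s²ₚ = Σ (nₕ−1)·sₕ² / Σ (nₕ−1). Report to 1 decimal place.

3105.8

1: (43−1)·64.7² = 42·4186.09 = 175815.78
2: (12−1)·29.4² = 11·864.36 = 9507.96
3: (18−1)·39.8² = 17·1584.04 = 26928.68
4: (37−1)·57.0² = 36·3249 = 116964
Numerator = 329216.42; denominator = Σ(nₕ−1) = 106.
s²ₚ = 329216.42/106 = 3105.815... → 3105.8.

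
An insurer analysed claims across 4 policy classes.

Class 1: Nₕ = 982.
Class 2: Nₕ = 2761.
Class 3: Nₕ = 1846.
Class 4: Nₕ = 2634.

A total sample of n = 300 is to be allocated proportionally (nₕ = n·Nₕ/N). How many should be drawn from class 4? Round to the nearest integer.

Share of class 4 = 2634/8223 = 0.32032.
Allocate 300 × 0.32032 = 96.096... → 96.

96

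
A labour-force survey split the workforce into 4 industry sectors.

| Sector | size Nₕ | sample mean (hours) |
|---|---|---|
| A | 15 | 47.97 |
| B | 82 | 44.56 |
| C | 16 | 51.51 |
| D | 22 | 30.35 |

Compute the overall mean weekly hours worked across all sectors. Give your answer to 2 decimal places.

43.45

N = 135; weights Wₕ = Nₕ/N = (0.1111, 0.6074, 0.1185, 0.1630).
x̄_st = Σ Wₕ·x̄ₕ = 0.1111·47.97 + 0.6074·44.56 + 0.1185·51.51 + 0.1630·30.35 ≈ 43.4469...
→ 43.45.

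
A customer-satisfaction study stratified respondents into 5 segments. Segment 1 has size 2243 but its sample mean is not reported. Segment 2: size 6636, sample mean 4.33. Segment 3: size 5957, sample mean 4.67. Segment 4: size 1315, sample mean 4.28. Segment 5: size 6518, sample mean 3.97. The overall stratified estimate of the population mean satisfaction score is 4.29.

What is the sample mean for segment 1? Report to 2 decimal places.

4.10

Σ Nₕx̄ₕ = N·μ, so 2243·x̄_1 = 22669·4.29 − (6636·4.33 + 5957·4.67 + 1315·4.28 + 6518·3.97).
= 97250.01 − 88057.73 = 9192.28.
x̄_1 = 9192.28 / 2243 = 4.0982... → 4.10.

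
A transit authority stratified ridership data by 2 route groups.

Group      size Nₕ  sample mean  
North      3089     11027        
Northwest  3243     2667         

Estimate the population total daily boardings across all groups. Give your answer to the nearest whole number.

North: 3089·11027 = 34062403
Northwest: 3243·2667 = 8649081
τ̂ = Σ Nₕx̄ₕ = 42711484.

42711484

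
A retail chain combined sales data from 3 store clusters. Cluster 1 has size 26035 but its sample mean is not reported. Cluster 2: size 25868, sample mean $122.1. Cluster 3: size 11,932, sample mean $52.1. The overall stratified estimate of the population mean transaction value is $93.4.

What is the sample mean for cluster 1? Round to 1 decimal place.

83.8

Σ Nₕx̄ₕ = N·μ, so 26035·x̄_1 = 63835·93.4 − (25868·122.1 + 11932·52.1).
= 5962189 − 3780140 = 2182049.
x̄_1 = 2182049 / 26035 = 83.812... → 83.8.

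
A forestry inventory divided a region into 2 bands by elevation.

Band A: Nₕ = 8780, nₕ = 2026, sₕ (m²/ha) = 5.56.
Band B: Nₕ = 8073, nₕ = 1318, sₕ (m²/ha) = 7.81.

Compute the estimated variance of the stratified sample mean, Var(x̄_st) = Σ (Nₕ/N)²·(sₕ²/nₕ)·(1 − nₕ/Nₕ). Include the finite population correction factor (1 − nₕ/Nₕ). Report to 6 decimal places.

N = 16853; Wₕ = Nₕ/N.
band A: (8780/16853)²·5.56²/2026·(1 − 2026/8780) = 0.003185747
band B: (8073/16853)²·7.81²/1318·(1 − 1318/8073) = 0.008885718
Sum = 0.012071465 → 0.012071.

0.012071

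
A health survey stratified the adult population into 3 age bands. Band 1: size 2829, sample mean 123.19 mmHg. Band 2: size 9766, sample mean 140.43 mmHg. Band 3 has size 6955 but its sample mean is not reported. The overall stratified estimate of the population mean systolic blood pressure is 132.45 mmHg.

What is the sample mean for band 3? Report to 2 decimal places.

125.01

Σ Nₕx̄ₕ = N·μ, so 6955·x̄_3 = 19550·132.45 − (2829·123.19 + 9766·140.43).
= 2589397.5 − 1719943.89 = 869453.61.
x̄_3 = 869453.61 / 6955 = 125.0113... → 125.01.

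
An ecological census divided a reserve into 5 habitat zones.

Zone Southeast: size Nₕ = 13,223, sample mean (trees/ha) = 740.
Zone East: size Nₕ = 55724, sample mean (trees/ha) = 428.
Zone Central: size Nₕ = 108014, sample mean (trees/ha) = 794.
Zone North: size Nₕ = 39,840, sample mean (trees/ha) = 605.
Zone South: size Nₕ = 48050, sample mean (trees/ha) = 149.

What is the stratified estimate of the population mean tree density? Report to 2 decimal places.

x̄_st = (Σ Nₕx̄ₕ) / (Σ Nₕ) = (13223·740 + 55724·428 + 108014·794 + 39840·605 + 48050·149) / 264851
= 150660658 / 264851 = 568.8506... → 568.85.

568.85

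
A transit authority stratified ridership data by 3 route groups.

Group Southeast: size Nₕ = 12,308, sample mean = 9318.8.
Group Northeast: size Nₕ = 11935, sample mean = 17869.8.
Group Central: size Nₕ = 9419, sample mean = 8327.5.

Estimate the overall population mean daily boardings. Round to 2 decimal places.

N = 33662; weights Wₕ = Nₕ/N = (0.3656, 0.3546, 0.2798).
x̄_st = Σ Wₕ·x̄ₕ = 0.3656·9318.8 + 0.3546·17869.8 + 0.2798·8327.5 ≈ 12073.2154...
→ 12073.22.

12073.22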